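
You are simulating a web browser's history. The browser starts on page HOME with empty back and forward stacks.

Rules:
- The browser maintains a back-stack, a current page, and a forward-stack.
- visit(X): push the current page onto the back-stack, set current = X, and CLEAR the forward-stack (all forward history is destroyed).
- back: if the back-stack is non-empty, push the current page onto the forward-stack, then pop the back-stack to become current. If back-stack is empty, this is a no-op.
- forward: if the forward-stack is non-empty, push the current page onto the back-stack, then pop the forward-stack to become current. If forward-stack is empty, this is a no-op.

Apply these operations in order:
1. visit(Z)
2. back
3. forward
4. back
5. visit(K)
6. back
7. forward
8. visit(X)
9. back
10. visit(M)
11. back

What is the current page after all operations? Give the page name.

After 1 (visit(Z)): cur=Z back=1 fwd=0
After 2 (back): cur=HOME back=0 fwd=1
After 3 (forward): cur=Z back=1 fwd=0
After 4 (back): cur=HOME back=0 fwd=1
After 5 (visit(K)): cur=K back=1 fwd=0
After 6 (back): cur=HOME back=0 fwd=1
After 7 (forward): cur=K back=1 fwd=0
After 8 (visit(X)): cur=X back=2 fwd=0
After 9 (back): cur=K back=1 fwd=1
After 10 (visit(M)): cur=M back=2 fwd=0
After 11 (back): cur=K back=1 fwd=1

Answer: K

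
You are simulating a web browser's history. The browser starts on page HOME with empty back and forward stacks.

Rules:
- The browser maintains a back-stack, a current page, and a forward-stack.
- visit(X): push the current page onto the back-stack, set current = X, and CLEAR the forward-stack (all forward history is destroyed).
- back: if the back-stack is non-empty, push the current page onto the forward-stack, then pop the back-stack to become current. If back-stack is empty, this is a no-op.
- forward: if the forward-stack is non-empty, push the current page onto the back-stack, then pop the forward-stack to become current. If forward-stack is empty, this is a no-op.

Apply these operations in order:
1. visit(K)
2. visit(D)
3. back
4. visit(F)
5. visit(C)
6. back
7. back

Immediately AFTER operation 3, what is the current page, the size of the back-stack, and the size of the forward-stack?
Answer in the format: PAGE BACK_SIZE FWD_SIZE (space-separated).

After 1 (visit(K)): cur=K back=1 fwd=0
After 2 (visit(D)): cur=D back=2 fwd=0
After 3 (back): cur=K back=1 fwd=1

K 1 1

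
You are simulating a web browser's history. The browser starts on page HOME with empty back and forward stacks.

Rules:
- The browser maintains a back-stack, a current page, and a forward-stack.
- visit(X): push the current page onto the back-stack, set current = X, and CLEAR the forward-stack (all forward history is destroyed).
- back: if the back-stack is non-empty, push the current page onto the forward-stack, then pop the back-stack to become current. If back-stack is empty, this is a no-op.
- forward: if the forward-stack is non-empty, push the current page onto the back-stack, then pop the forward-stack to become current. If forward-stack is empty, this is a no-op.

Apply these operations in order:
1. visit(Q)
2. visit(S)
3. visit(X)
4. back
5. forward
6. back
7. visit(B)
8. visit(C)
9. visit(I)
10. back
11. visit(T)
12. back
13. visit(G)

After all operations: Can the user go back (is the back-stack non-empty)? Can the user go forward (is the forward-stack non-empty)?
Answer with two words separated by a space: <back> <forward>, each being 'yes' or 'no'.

Answer: yes no

Derivation:
After 1 (visit(Q)): cur=Q back=1 fwd=0
After 2 (visit(S)): cur=S back=2 fwd=0
After 3 (visit(X)): cur=X back=3 fwd=0
After 4 (back): cur=S back=2 fwd=1
After 5 (forward): cur=X back=3 fwd=0
After 6 (back): cur=S back=2 fwd=1
After 7 (visit(B)): cur=B back=3 fwd=0
After 8 (visit(C)): cur=C back=4 fwd=0
After 9 (visit(I)): cur=I back=5 fwd=0
After 10 (back): cur=C back=4 fwd=1
After 11 (visit(T)): cur=T back=5 fwd=0
After 12 (back): cur=C back=4 fwd=1
After 13 (visit(G)): cur=G back=5 fwd=0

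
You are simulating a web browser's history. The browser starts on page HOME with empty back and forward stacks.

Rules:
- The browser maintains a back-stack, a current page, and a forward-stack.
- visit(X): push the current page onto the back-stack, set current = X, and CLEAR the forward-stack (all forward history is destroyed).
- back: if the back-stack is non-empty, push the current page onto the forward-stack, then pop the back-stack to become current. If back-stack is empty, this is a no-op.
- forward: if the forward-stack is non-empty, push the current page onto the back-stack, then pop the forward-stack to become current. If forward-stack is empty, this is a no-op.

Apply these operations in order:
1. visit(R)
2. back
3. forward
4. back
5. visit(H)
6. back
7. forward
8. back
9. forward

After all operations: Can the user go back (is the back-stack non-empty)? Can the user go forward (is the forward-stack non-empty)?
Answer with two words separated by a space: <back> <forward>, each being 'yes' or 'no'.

Answer: yes no

Derivation:
After 1 (visit(R)): cur=R back=1 fwd=0
After 2 (back): cur=HOME back=0 fwd=1
After 3 (forward): cur=R back=1 fwd=0
After 4 (back): cur=HOME back=0 fwd=1
After 5 (visit(H)): cur=H back=1 fwd=0
After 6 (back): cur=HOME back=0 fwd=1
After 7 (forward): cur=H back=1 fwd=0
After 8 (back): cur=HOME back=0 fwd=1
After 9 (forward): cur=H back=1 fwd=0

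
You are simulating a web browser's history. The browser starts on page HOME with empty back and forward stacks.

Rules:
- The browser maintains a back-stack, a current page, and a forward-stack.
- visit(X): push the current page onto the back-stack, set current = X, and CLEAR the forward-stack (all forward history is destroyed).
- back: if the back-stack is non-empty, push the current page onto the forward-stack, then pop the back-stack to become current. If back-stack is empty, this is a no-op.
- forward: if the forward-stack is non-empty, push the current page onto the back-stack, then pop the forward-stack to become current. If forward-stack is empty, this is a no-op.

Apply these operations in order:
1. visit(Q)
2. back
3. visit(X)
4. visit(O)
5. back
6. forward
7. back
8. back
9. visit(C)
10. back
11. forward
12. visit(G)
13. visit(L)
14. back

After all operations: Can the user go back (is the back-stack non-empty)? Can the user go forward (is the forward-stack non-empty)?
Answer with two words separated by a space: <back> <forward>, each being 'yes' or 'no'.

After 1 (visit(Q)): cur=Q back=1 fwd=0
After 2 (back): cur=HOME back=0 fwd=1
After 3 (visit(X)): cur=X back=1 fwd=0
After 4 (visit(O)): cur=O back=2 fwd=0
After 5 (back): cur=X back=1 fwd=1
After 6 (forward): cur=O back=2 fwd=0
After 7 (back): cur=X back=1 fwd=1
After 8 (back): cur=HOME back=0 fwd=2
After 9 (visit(C)): cur=C back=1 fwd=0
After 10 (back): cur=HOME back=0 fwd=1
After 11 (forward): cur=C back=1 fwd=0
After 12 (visit(G)): cur=G back=2 fwd=0
After 13 (visit(L)): cur=L back=3 fwd=0
After 14 (back): cur=G back=2 fwd=1

Answer: yes yes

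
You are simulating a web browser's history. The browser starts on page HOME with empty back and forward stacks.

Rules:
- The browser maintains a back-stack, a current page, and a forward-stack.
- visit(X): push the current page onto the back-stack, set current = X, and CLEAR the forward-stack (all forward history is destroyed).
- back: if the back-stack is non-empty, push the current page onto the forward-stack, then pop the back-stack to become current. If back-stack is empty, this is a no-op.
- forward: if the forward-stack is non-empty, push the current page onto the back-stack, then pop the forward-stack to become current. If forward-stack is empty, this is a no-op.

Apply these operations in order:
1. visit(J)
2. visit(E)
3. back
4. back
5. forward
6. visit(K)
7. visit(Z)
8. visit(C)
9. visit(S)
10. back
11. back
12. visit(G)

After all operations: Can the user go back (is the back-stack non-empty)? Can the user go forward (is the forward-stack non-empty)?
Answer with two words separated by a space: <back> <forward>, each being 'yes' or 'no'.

Answer: yes no

Derivation:
After 1 (visit(J)): cur=J back=1 fwd=0
After 2 (visit(E)): cur=E back=2 fwd=0
After 3 (back): cur=J back=1 fwd=1
After 4 (back): cur=HOME back=0 fwd=2
After 5 (forward): cur=J back=1 fwd=1
After 6 (visit(K)): cur=K back=2 fwd=0
After 7 (visit(Z)): cur=Z back=3 fwd=0
After 8 (visit(C)): cur=C back=4 fwd=0
After 9 (visit(S)): cur=S back=5 fwd=0
After 10 (back): cur=C back=4 fwd=1
After 11 (back): cur=Z back=3 fwd=2
After 12 (visit(G)): cur=G back=4 fwd=0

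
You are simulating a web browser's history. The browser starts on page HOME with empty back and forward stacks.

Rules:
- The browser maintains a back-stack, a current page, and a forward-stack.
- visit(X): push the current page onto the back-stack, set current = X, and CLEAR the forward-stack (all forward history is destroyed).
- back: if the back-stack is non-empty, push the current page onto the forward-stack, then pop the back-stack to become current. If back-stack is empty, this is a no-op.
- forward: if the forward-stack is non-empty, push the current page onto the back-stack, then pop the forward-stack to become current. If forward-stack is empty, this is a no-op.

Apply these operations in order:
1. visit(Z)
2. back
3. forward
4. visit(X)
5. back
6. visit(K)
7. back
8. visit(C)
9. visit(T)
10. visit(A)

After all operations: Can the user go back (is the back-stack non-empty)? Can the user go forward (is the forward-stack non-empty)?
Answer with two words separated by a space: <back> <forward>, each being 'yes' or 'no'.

After 1 (visit(Z)): cur=Z back=1 fwd=0
After 2 (back): cur=HOME back=0 fwd=1
After 3 (forward): cur=Z back=1 fwd=0
After 4 (visit(X)): cur=X back=2 fwd=0
After 5 (back): cur=Z back=1 fwd=1
After 6 (visit(K)): cur=K back=2 fwd=0
After 7 (back): cur=Z back=1 fwd=1
After 8 (visit(C)): cur=C back=2 fwd=0
After 9 (visit(T)): cur=T back=3 fwd=0
After 10 (visit(A)): cur=A back=4 fwd=0

Answer: yes no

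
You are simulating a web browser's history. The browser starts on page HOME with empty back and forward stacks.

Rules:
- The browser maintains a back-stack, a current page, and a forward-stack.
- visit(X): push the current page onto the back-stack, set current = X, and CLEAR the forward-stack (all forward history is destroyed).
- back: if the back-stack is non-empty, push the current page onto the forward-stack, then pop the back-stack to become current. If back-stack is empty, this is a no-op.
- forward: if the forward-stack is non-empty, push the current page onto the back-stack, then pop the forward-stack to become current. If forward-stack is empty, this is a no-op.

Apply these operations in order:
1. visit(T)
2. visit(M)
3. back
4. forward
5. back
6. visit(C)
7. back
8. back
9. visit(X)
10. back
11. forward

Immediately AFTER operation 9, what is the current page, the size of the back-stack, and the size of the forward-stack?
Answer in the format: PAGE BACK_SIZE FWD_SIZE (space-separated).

After 1 (visit(T)): cur=T back=1 fwd=0
After 2 (visit(M)): cur=M back=2 fwd=0
After 3 (back): cur=T back=1 fwd=1
After 4 (forward): cur=M back=2 fwd=0
After 5 (back): cur=T back=1 fwd=1
After 6 (visit(C)): cur=C back=2 fwd=0
After 7 (back): cur=T back=1 fwd=1
After 8 (back): cur=HOME back=0 fwd=2
After 9 (visit(X)): cur=X back=1 fwd=0

X 1 0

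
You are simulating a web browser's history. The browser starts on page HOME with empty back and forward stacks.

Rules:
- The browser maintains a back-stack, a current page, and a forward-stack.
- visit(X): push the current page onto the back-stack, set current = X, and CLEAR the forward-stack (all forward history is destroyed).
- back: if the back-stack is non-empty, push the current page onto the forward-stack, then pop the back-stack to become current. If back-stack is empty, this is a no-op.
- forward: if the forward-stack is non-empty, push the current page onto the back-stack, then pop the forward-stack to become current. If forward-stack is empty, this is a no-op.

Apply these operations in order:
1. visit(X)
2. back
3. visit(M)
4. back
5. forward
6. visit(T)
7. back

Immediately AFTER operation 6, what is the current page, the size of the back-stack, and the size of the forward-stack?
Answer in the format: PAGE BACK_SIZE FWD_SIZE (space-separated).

After 1 (visit(X)): cur=X back=1 fwd=0
After 2 (back): cur=HOME back=0 fwd=1
After 3 (visit(M)): cur=M back=1 fwd=0
After 4 (back): cur=HOME back=0 fwd=1
After 5 (forward): cur=M back=1 fwd=0
After 6 (visit(T)): cur=T back=2 fwd=0

T 2 0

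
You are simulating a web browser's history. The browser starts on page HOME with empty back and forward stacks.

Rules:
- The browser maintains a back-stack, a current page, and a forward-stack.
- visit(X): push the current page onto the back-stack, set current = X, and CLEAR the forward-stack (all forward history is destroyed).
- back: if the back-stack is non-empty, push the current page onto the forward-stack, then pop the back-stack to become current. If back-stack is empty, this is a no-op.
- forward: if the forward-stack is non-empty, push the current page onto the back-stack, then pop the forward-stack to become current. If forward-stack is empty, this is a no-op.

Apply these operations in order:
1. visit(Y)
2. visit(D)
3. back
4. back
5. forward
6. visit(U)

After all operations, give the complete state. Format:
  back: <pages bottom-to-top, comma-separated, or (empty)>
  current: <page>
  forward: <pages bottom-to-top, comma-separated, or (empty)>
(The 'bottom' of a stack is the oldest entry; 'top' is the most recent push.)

Answer: back: HOME,Y
current: U
forward: (empty)

Derivation:
After 1 (visit(Y)): cur=Y back=1 fwd=0
After 2 (visit(D)): cur=D back=2 fwd=0
After 3 (back): cur=Y back=1 fwd=1
After 4 (back): cur=HOME back=0 fwd=2
After 5 (forward): cur=Y back=1 fwd=1
After 6 (visit(U)): cur=U back=2 fwd=0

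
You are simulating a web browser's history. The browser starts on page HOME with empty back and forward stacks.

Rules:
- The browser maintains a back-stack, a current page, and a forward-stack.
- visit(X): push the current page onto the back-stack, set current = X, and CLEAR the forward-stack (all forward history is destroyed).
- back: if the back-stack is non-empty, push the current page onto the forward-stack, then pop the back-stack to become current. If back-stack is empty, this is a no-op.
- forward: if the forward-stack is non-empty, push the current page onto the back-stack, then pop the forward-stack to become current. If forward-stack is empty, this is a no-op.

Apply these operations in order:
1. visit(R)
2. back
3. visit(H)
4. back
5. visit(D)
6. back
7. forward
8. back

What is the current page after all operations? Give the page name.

Answer: HOME

Derivation:
After 1 (visit(R)): cur=R back=1 fwd=0
After 2 (back): cur=HOME back=0 fwd=1
After 3 (visit(H)): cur=H back=1 fwd=0
After 4 (back): cur=HOME back=0 fwd=1
After 5 (visit(D)): cur=D back=1 fwd=0
After 6 (back): cur=HOME back=0 fwd=1
After 7 (forward): cur=D back=1 fwd=0
After 8 (back): cur=HOME back=0 fwd=1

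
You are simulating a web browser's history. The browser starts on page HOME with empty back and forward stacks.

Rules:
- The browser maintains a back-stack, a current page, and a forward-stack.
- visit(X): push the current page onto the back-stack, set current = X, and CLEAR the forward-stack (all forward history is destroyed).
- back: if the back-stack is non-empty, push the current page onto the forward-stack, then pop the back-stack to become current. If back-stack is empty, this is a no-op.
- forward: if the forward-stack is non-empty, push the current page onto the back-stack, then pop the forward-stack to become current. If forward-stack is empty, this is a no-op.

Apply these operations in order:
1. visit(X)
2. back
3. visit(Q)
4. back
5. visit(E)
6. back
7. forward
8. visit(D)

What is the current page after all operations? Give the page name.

Answer: D

Derivation:
After 1 (visit(X)): cur=X back=1 fwd=0
After 2 (back): cur=HOME back=0 fwd=1
After 3 (visit(Q)): cur=Q back=1 fwd=0
After 4 (back): cur=HOME back=0 fwd=1
After 5 (visit(E)): cur=E back=1 fwd=0
After 6 (back): cur=HOME back=0 fwd=1
After 7 (forward): cur=E back=1 fwd=0
After 8 (visit(D)): cur=D back=2 fwd=0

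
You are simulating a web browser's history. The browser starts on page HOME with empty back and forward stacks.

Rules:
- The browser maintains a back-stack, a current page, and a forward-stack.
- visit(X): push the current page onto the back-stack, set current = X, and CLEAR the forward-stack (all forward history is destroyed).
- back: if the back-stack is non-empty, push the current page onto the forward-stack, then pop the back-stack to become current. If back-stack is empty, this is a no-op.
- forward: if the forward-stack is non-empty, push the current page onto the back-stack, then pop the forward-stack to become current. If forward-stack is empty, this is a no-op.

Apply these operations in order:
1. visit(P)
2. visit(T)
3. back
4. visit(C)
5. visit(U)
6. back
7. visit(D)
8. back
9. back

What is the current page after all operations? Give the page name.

After 1 (visit(P)): cur=P back=1 fwd=0
After 2 (visit(T)): cur=T back=2 fwd=0
After 3 (back): cur=P back=1 fwd=1
After 4 (visit(C)): cur=C back=2 fwd=0
After 5 (visit(U)): cur=U back=3 fwd=0
After 6 (back): cur=C back=2 fwd=1
After 7 (visit(D)): cur=D back=3 fwd=0
After 8 (back): cur=C back=2 fwd=1
After 9 (back): cur=P back=1 fwd=2

Answer: P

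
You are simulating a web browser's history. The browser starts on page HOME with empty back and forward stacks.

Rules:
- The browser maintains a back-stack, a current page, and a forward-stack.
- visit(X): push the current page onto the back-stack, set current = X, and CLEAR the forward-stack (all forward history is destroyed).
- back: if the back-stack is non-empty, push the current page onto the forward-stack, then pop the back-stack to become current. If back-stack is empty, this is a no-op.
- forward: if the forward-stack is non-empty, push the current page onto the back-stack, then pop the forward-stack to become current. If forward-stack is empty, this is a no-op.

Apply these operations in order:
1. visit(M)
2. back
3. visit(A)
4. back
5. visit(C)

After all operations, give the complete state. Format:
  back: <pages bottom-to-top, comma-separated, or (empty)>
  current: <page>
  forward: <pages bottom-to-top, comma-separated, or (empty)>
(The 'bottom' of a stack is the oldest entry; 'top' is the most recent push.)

After 1 (visit(M)): cur=M back=1 fwd=0
After 2 (back): cur=HOME back=0 fwd=1
After 3 (visit(A)): cur=A back=1 fwd=0
After 4 (back): cur=HOME back=0 fwd=1
After 5 (visit(C)): cur=C back=1 fwd=0

Answer: back: HOME
current: C
forward: (empty)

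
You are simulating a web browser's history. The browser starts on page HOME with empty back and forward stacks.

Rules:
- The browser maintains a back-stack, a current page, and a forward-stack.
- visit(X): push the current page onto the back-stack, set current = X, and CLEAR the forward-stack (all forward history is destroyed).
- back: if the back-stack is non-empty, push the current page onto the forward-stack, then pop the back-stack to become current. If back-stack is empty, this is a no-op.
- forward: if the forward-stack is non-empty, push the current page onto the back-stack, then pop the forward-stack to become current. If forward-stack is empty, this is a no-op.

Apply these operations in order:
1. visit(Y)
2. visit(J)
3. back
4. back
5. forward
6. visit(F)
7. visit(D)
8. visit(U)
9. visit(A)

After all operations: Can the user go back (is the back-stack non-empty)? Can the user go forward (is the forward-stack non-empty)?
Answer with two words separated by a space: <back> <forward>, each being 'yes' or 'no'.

Answer: yes no

Derivation:
After 1 (visit(Y)): cur=Y back=1 fwd=0
After 2 (visit(J)): cur=J back=2 fwd=0
After 3 (back): cur=Y back=1 fwd=1
After 4 (back): cur=HOME back=0 fwd=2
After 5 (forward): cur=Y back=1 fwd=1
After 6 (visit(F)): cur=F back=2 fwd=0
After 7 (visit(D)): cur=D back=3 fwd=0
After 8 (visit(U)): cur=U back=4 fwd=0
After 9 (visit(A)): cur=A back=5 fwd=0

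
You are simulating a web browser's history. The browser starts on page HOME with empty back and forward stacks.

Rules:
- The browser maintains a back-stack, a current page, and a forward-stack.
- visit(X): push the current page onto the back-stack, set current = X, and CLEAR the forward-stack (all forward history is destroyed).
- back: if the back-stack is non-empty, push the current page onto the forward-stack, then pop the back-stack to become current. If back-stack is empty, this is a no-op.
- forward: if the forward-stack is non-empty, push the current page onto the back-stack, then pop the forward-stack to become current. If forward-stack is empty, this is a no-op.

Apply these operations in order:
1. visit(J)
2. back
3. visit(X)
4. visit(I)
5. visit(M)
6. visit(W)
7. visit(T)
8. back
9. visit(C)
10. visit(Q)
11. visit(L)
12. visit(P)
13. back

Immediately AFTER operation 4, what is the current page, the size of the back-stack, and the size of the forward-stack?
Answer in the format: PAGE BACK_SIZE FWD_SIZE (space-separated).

After 1 (visit(J)): cur=J back=1 fwd=0
After 2 (back): cur=HOME back=0 fwd=1
After 3 (visit(X)): cur=X back=1 fwd=0
After 4 (visit(I)): cur=I back=2 fwd=0

I 2 0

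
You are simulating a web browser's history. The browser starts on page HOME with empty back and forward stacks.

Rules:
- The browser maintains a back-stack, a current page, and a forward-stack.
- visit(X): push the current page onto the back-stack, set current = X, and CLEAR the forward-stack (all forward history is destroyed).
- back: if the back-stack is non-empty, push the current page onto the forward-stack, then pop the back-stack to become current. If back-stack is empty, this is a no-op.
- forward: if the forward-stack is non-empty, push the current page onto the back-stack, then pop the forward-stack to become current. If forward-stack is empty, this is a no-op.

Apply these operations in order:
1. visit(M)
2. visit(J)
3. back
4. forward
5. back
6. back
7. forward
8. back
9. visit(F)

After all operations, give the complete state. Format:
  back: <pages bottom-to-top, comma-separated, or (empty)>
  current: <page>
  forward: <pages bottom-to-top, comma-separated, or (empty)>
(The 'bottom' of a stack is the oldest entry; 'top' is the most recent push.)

After 1 (visit(M)): cur=M back=1 fwd=0
After 2 (visit(J)): cur=J back=2 fwd=0
After 3 (back): cur=M back=1 fwd=1
After 4 (forward): cur=J back=2 fwd=0
After 5 (back): cur=M back=1 fwd=1
After 6 (back): cur=HOME back=0 fwd=2
After 7 (forward): cur=M back=1 fwd=1
After 8 (back): cur=HOME back=0 fwd=2
After 9 (visit(F)): cur=F back=1 fwd=0

Answer: back: HOME
current: F
forward: (empty)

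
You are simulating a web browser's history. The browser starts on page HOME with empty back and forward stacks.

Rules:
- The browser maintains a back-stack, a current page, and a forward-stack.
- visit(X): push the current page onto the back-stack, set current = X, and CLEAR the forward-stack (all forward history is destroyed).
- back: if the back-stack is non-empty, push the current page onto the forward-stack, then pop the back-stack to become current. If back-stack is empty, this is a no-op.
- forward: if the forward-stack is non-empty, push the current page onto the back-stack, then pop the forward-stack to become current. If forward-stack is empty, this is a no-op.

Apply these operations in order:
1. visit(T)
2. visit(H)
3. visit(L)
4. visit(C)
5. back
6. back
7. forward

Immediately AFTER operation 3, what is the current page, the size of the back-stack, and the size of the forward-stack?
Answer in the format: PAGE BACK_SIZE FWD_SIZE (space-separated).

After 1 (visit(T)): cur=T back=1 fwd=0
After 2 (visit(H)): cur=H back=2 fwd=0
After 3 (visit(L)): cur=L back=3 fwd=0

L 3 0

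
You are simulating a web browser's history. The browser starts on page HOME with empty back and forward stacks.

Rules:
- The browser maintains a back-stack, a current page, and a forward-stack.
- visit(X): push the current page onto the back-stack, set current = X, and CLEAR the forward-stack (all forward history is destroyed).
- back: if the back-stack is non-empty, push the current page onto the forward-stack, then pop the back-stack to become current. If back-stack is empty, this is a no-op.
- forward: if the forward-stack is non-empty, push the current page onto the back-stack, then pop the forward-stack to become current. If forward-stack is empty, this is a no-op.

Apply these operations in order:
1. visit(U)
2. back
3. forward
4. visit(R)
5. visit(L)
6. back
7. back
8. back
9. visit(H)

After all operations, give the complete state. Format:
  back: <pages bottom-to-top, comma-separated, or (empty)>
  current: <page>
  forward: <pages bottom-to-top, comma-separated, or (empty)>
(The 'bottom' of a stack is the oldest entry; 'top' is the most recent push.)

Answer: back: HOME
current: H
forward: (empty)

Derivation:
After 1 (visit(U)): cur=U back=1 fwd=0
After 2 (back): cur=HOME back=0 fwd=1
After 3 (forward): cur=U back=1 fwd=0
After 4 (visit(R)): cur=R back=2 fwd=0
After 5 (visit(L)): cur=L back=3 fwd=0
After 6 (back): cur=R back=2 fwd=1
After 7 (back): cur=U back=1 fwd=2
After 8 (back): cur=HOME back=0 fwd=3
After 9 (visit(H)): cur=H back=1 fwd=0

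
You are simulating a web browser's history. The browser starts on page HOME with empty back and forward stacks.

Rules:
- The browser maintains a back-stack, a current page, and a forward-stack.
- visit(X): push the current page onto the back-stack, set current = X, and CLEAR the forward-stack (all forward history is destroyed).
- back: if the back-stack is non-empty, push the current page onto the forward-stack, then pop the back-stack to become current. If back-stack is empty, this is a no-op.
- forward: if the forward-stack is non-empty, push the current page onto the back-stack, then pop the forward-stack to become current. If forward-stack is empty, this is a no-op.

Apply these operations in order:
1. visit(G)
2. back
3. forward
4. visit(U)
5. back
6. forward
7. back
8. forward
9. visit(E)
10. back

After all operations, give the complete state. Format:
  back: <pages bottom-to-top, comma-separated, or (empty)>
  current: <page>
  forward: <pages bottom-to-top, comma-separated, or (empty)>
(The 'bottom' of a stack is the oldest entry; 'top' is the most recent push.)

After 1 (visit(G)): cur=G back=1 fwd=0
After 2 (back): cur=HOME back=0 fwd=1
After 3 (forward): cur=G back=1 fwd=0
After 4 (visit(U)): cur=U back=2 fwd=0
After 5 (back): cur=G back=1 fwd=1
After 6 (forward): cur=U back=2 fwd=0
After 7 (back): cur=G back=1 fwd=1
After 8 (forward): cur=U back=2 fwd=0
After 9 (visit(E)): cur=E back=3 fwd=0
After 10 (back): cur=U back=2 fwd=1

Answer: back: HOME,G
current: U
forward: E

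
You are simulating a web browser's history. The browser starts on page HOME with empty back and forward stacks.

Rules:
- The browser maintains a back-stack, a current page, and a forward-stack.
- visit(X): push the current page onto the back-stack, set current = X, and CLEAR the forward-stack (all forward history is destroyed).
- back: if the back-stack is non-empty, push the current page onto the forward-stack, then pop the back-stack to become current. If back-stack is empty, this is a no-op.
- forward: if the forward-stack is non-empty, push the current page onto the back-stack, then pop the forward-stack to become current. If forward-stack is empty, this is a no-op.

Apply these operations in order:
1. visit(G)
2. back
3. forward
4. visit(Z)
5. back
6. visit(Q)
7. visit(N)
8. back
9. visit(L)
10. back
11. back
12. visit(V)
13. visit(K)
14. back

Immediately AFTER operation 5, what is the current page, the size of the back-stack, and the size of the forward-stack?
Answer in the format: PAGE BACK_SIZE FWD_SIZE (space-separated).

After 1 (visit(G)): cur=G back=1 fwd=0
After 2 (back): cur=HOME back=0 fwd=1
After 3 (forward): cur=G back=1 fwd=0
After 4 (visit(Z)): cur=Z back=2 fwd=0
After 5 (back): cur=G back=1 fwd=1

G 1 1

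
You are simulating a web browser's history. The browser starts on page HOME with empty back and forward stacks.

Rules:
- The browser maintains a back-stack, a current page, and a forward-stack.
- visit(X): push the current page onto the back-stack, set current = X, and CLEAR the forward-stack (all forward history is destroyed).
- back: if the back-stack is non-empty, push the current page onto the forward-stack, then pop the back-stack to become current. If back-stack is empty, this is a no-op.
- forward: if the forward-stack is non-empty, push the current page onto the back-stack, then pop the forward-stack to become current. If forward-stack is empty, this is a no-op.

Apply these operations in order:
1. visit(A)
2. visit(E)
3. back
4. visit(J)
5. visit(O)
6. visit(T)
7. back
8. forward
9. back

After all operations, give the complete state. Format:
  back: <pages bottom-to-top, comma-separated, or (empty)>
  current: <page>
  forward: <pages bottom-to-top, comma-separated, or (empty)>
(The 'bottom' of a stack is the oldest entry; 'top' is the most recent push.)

After 1 (visit(A)): cur=A back=1 fwd=0
After 2 (visit(E)): cur=E back=2 fwd=0
After 3 (back): cur=A back=1 fwd=1
After 4 (visit(J)): cur=J back=2 fwd=0
After 5 (visit(O)): cur=O back=3 fwd=0
After 6 (visit(T)): cur=T back=4 fwd=0
After 7 (back): cur=O back=3 fwd=1
After 8 (forward): cur=T back=4 fwd=0
After 9 (back): cur=O back=3 fwd=1

Answer: back: HOME,A,J
current: O
forward: T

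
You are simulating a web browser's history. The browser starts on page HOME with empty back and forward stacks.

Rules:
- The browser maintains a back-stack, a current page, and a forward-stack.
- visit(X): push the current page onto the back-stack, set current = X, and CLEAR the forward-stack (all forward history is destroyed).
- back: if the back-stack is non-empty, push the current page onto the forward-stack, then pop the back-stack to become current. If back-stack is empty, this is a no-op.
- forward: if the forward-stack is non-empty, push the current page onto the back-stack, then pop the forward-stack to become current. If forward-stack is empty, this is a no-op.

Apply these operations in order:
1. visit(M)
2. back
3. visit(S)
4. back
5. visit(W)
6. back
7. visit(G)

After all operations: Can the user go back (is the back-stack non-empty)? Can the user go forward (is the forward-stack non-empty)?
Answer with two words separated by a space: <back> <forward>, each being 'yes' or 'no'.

Answer: yes no

Derivation:
After 1 (visit(M)): cur=M back=1 fwd=0
After 2 (back): cur=HOME back=0 fwd=1
After 3 (visit(S)): cur=S back=1 fwd=0
After 4 (back): cur=HOME back=0 fwd=1
After 5 (visit(W)): cur=W back=1 fwd=0
After 6 (back): cur=HOME back=0 fwd=1
After 7 (visit(G)): cur=G back=1 fwd=0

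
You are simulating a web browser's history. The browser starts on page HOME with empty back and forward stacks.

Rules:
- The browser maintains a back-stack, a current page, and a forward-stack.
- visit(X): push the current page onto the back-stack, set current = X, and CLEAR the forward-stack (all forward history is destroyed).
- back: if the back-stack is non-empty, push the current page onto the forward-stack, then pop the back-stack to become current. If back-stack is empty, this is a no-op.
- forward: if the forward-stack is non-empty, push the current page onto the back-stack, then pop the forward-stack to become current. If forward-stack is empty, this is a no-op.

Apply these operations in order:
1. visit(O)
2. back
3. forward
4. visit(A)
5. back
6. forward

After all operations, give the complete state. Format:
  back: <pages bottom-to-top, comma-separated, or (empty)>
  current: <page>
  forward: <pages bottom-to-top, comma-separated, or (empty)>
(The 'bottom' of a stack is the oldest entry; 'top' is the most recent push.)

After 1 (visit(O)): cur=O back=1 fwd=0
After 2 (back): cur=HOME back=0 fwd=1
After 3 (forward): cur=O back=1 fwd=0
After 4 (visit(A)): cur=A back=2 fwd=0
After 5 (back): cur=O back=1 fwd=1
After 6 (forward): cur=A back=2 fwd=0

Answer: back: HOME,O
current: A
forward: (empty)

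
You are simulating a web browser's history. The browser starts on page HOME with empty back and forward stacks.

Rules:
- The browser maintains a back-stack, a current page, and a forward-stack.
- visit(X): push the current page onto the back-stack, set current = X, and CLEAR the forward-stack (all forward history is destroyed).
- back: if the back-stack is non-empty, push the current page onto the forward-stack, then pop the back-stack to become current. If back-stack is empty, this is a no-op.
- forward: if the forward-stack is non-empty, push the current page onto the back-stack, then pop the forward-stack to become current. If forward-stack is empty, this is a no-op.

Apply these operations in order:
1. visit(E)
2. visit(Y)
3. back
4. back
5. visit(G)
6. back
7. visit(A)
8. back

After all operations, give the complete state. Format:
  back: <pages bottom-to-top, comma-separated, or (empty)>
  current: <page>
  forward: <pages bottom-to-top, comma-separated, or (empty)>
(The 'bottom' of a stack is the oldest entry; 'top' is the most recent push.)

After 1 (visit(E)): cur=E back=1 fwd=0
After 2 (visit(Y)): cur=Y back=2 fwd=0
After 3 (back): cur=E back=1 fwd=1
After 4 (back): cur=HOME back=0 fwd=2
After 5 (visit(G)): cur=G back=1 fwd=0
After 6 (back): cur=HOME back=0 fwd=1
After 7 (visit(A)): cur=A back=1 fwd=0
After 8 (back): cur=HOME back=0 fwd=1

Answer: back: (empty)
current: HOME
forward: A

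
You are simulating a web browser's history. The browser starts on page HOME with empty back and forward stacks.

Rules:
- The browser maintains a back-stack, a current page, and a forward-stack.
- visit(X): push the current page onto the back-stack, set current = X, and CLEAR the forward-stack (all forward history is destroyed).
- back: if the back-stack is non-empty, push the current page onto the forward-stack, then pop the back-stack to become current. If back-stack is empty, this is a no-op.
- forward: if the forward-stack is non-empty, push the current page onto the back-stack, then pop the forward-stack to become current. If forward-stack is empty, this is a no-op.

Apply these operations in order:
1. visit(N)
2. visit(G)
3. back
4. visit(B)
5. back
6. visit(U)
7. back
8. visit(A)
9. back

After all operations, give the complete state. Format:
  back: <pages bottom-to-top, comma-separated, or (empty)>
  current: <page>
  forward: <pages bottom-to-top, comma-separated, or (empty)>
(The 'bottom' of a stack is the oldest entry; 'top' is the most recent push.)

After 1 (visit(N)): cur=N back=1 fwd=0
After 2 (visit(G)): cur=G back=2 fwd=0
After 3 (back): cur=N back=1 fwd=1
After 4 (visit(B)): cur=B back=2 fwd=0
After 5 (back): cur=N back=1 fwd=1
After 6 (visit(U)): cur=U back=2 fwd=0
After 7 (back): cur=N back=1 fwd=1
After 8 (visit(A)): cur=A back=2 fwd=0
After 9 (back): cur=N back=1 fwd=1

Answer: back: HOME
current: N
forward: A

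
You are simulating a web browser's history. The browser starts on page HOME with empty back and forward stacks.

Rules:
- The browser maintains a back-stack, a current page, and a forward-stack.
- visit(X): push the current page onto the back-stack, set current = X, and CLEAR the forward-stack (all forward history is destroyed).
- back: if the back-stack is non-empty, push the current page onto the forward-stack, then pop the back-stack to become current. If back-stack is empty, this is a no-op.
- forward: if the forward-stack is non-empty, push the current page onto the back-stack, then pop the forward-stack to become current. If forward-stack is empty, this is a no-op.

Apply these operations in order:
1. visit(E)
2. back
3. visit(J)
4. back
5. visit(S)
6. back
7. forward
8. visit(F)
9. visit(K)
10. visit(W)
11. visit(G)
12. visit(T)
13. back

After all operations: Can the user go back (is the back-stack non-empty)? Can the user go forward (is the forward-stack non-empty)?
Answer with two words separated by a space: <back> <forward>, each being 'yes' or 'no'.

After 1 (visit(E)): cur=E back=1 fwd=0
After 2 (back): cur=HOME back=0 fwd=1
After 3 (visit(J)): cur=J back=1 fwd=0
After 4 (back): cur=HOME back=0 fwd=1
After 5 (visit(S)): cur=S back=1 fwd=0
After 6 (back): cur=HOME back=0 fwd=1
After 7 (forward): cur=S back=1 fwd=0
After 8 (visit(F)): cur=F back=2 fwd=0
After 9 (visit(K)): cur=K back=3 fwd=0
After 10 (visit(W)): cur=W back=4 fwd=0
After 11 (visit(G)): cur=G back=5 fwd=0
After 12 (visit(T)): cur=T back=6 fwd=0
After 13 (back): cur=G back=5 fwd=1

Answer: yes yes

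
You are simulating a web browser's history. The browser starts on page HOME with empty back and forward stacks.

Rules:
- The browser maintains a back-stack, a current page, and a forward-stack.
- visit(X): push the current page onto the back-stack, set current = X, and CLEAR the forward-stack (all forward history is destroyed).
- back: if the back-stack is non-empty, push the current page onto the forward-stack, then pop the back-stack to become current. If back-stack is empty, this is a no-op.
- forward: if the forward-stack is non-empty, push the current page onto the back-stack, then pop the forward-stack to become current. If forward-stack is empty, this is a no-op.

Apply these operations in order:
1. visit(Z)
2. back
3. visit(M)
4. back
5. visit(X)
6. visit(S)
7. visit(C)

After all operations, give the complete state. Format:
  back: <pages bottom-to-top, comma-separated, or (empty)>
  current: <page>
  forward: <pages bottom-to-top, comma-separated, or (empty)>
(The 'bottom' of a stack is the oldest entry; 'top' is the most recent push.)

Answer: back: HOME,X,S
current: C
forward: (empty)

Derivation:
After 1 (visit(Z)): cur=Z back=1 fwd=0
After 2 (back): cur=HOME back=0 fwd=1
After 3 (visit(M)): cur=M back=1 fwd=0
After 4 (back): cur=HOME back=0 fwd=1
After 5 (visit(X)): cur=X back=1 fwd=0
After 6 (visit(S)): cur=S back=2 fwd=0
After 7 (visit(C)): cur=C back=3 fwd=0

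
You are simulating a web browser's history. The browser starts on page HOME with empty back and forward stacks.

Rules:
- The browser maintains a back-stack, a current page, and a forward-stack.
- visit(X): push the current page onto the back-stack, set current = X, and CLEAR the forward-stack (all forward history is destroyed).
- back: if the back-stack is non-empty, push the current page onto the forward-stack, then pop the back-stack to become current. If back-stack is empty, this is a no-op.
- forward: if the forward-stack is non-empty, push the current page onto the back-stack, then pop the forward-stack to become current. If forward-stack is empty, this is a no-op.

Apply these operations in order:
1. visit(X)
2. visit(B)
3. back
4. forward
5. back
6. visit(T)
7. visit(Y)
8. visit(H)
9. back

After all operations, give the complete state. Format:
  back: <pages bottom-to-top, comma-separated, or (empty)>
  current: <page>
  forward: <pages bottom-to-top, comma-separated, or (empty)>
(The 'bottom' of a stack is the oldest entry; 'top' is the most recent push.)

After 1 (visit(X)): cur=X back=1 fwd=0
After 2 (visit(B)): cur=B back=2 fwd=0
After 3 (back): cur=X back=1 fwd=1
After 4 (forward): cur=B back=2 fwd=0
After 5 (back): cur=X back=1 fwd=1
After 6 (visit(T)): cur=T back=2 fwd=0
After 7 (visit(Y)): cur=Y back=3 fwd=0
After 8 (visit(H)): cur=H back=4 fwd=0
After 9 (back): cur=Y back=3 fwd=1

Answer: back: HOME,X,T
current: Y
forward: H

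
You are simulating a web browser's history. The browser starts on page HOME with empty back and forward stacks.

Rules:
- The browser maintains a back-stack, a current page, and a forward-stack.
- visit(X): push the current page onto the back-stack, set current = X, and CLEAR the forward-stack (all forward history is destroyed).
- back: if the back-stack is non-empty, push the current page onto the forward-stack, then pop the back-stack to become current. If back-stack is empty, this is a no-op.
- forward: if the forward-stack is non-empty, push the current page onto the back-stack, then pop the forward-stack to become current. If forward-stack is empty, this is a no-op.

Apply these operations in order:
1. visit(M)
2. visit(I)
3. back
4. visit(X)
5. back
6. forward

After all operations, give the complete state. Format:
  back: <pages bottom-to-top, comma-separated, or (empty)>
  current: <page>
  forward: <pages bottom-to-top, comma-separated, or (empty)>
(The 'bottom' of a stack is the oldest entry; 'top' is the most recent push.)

After 1 (visit(M)): cur=M back=1 fwd=0
After 2 (visit(I)): cur=I back=2 fwd=0
After 3 (back): cur=M back=1 fwd=1
After 4 (visit(X)): cur=X back=2 fwd=0
After 5 (back): cur=M back=1 fwd=1
After 6 (forward): cur=X back=2 fwd=0

Answer: back: HOME,M
current: X
forward: (empty)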